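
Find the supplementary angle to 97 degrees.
Supplementary angles sum to 180 degrees.
Other angle = 180 - 97
Other angle = 83 degrees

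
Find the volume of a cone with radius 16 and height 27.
Volume = (1/3) * pi * r² * h
Volume = (1/3) * pi * 16² * 27
Volume = (1/3) * pi * 256 * 27
Volume = (1/3) * pi * 6912
Volume = 7238.23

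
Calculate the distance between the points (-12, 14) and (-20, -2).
Using the distance formula: d = sqrt((x₂-x₁)² + (y₂-y₁)²)
dx = (-20) - (-12) = -8
dy = (-2) - 14 = -16
d = sqrt((-8)² + (-16)²) = sqrt(64 + 256) = sqrt(320) = 17.89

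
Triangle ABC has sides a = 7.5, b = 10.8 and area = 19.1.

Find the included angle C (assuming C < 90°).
Area = ½ab·sin(C)  →  sin(C) = 2·Area/(ab)
sin(C) = 2·19.1/(7.5·10.8) = 0.471605
C = arcsin(0.471605) = 28.14°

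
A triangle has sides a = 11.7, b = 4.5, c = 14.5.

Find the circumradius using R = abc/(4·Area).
s = (a+b+c)/2 = 15.35
Area = √(s(s-a)(s-b)(s-c)) = √(15.35·3.65·10.85·0.85) = 22.7313
R = abc/(4·Area) = (11.7·4.5·14.5)/(4·22.7313) = 763.425/90.9252 = 8.396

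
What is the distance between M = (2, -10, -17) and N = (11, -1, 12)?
d = √[(9)² + (9)² + (29)²] = √1003 = 31.67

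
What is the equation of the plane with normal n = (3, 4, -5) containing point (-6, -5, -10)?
d = n·P = (3)(-6) + (4)(-5) + (-5)(-10) = 12
Plane: 3x + 4y - 5z = 12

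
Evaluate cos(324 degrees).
cos(324 degrees) = 0.809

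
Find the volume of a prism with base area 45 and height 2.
Volume = base area * height
Volume = 45 * 2
Volume = 90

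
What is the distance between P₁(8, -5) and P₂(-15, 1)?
Using the distance formula: d = sqrt((x₂-x₁)² + (y₂-y₁)²)
dx = (-15) - 8 = -23
dy = 1 - (-5) = 6
d = sqrt((-23)² + 6²) = sqrt(529 + 36) = sqrt(565) = 23.77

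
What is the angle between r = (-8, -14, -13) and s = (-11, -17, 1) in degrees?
r·s = 313, |r|² = 429, |s|² = 411
cos θ = 313/√176319 ≈ 0.7454
θ ≈ 41.81°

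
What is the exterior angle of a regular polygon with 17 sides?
Exterior angle of a regular n-gon = 360/n
Exterior angle = 360/17
Exterior angle = 21.18 degrees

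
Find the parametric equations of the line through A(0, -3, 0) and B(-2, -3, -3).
Direction vector d = B - A = (-2, 0, -3)
x = 0 - 2t, y = -3, z = 0 - 3t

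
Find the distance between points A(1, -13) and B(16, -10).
Using the distance formula: d = sqrt((x₂-x₁)² + (y₂-y₁)²)
dx = 16 - 1 = 15
dy = (-10) - (-13) = 3
d = sqrt(15² + 3²) = sqrt(225 + 9) = sqrt(234) = 15.30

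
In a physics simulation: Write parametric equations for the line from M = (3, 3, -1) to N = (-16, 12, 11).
Direction vector d = N - M = (-19, 9, 12)
x = 3 - 19t, y = 3 + 9t, z = -1 + 12t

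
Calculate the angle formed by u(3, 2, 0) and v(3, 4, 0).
u·v = 17, |u|² = 13, |v|² = 25
cos θ = 17/√325 ≈ 0.943
θ ≈ 19.44°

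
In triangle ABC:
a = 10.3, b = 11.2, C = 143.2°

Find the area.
Using A = ½ab·sin(C):
A = ½·10.3·11.2·sin(143.2°) = ½·115.36·0.599024 = 34.55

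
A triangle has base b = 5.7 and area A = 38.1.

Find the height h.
A = ½bh  →  h = 2A/b
h = 2·38.1/5.7 = 13.37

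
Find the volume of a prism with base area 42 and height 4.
Volume = base area * height
Volume = 42 * 4
Volume = 168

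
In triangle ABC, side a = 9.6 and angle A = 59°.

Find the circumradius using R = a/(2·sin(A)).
R = a/(2·sin(A)) = 9.6/(2·sin(59°))
R = 9.6/(2·0.857167) = 9.6/1.714335 = 5.6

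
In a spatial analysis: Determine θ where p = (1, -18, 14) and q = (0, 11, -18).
p·q = -450, |p|² = 521, |q|² = 445
cos θ = -450/√231845 ≈ -0.9346
θ ≈ 159.2°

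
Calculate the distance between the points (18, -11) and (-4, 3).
Using the distance formula: d = sqrt((x₂-x₁)² + (y₂-y₁)²)
dx = (-4) - 18 = -22
dy = 3 - (-11) = 14
d = sqrt((-22)² + 14²) = sqrt(484 + 196) = sqrt(680) = 26.08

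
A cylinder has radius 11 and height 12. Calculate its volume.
Volume = pi * r² * h
Volume = pi * 11² * 12
Volume = pi * 121 * 12
Volume = pi * 1452
Volume = 4561.59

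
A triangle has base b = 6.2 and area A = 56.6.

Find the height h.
A = ½bh  →  h = 2A/b
h = 2·56.6/6.2 = 18.26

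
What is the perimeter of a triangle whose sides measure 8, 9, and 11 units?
Perimeter = sum of all sides
Perimeter = 8 + 9 + 11
Perimeter = 28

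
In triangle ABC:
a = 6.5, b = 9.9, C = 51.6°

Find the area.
Using A = ½ab·sin(C):
A = ½·6.5·9.9·sin(51.6°) = ½·64.35·0.783693 = 25.22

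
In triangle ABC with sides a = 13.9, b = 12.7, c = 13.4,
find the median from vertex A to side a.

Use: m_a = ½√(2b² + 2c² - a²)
m_a = ½√(2·12.7² + 2·13.4² - 13.9²)
m_a = ½√(322.58 + 359.12 - 193.21) = ½√488.49 = 11.05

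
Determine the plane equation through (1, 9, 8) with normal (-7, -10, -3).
d = n·P = (-7)(1) + (-10)(9) + (-3)(8) = -121
Plane: -7x - 10y - 3z = -121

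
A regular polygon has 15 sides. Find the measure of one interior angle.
Interior angle of a regular n-gon = (n-2)*180/n
Interior angle = (15-2)*180/15
Interior angle = 13*180/15
Interior angle = 2340/15
Interior angle = 156 degrees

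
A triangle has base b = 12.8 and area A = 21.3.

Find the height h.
A = ½bh  →  h = 2A/b
h = 2·21.3/12.8 = 3.328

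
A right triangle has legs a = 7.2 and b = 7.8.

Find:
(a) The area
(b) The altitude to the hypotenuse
(a) Area = ½ab = ½·7.2·7.8 = 28.08
(b) Hypotenuse c = √(7.2² + 7.8²) = √112.68 = 10.6151
    Area = ½·c·h_c  →  h_c = 2·Area/c = 2·28.08/10.6151 = 5.291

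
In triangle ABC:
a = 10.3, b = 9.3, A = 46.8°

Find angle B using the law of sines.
sin(B)/b = sin(A)/a
sin(B) = b·sin(A)/a = 9.3·sin(46.8°)/10.3 = 0.658195
B = arcsin(0.658195) = 41.16°  (b ≤ a, so B ≤ A and the acute solution is unique)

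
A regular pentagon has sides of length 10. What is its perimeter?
Perimeter = number of sides * side length
Perimeter = 5 * 10
Perimeter = 50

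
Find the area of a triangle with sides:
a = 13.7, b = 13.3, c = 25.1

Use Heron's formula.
s = (a+b+c)/2 = (13.7+13.3+25.1)/2 = 26.05
A = √(s(s-a)(s-b)(s-c)) = √(26.05·12.35·12.75·0.95)
A = √3896.8 = 62.42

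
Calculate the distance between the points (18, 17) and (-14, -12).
Using the distance formula: d = sqrt((x₂-x₁)² + (y₂-y₁)²)
dx = (-14) - 18 = -32
dy = (-12) - 17 = -29
d = sqrt((-32)² + (-29)²) = sqrt(1024 + 841) = sqrt(1865) = 43.19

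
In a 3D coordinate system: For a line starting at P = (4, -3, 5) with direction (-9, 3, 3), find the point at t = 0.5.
P(0.5) = (4 + (-9)(0.5), -3 + 3(0.5), 5 + 3(0.5)) = (-0.5, -1.5, 6.5)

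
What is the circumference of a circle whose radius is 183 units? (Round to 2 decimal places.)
Circumference = 2 * pi * r
Circumference = 2 * pi * 183
Circumference = 1149.82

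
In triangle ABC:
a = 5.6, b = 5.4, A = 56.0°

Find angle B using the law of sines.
sin(B)/b = sin(A)/a
sin(B) = b·sin(A)/a = 5.4·sin(56.0°)/5.6 = 0.799429
B = arcsin(0.799429) = 53.08°  (b ≤ a, so B ≤ A and the acute solution is unique)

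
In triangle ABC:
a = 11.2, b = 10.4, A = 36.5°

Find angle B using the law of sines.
sin(B)/b = sin(A)/a
sin(B) = b·sin(A)/a = 10.4·sin(36.5°)/11.2 = 0.552335
B = arcsin(0.552335) = 33.53°  (b ≤ a, so B ≤ A and the acute solution is unique)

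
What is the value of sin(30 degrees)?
sin(30 degrees) = 1/2
Decimal approximation: 0.5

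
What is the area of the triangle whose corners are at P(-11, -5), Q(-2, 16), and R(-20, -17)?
Using the coordinate formula: Area = (1/2)|x₁(y₂-y₃) + x₂(y₃-y₁) + x₃(y₁-y₂)|
Area = (1/2)|(-11)(16-(-17)) + (-2)((-17)-(-5)) + (-20)((-5)-16)|
Area = (1/2)|(-11)*33 + (-2)*(-12) + (-20)*(-21)|
Area = (1/2)|(-363) + 24 + 420|
Area = (1/2)*81 = 40.50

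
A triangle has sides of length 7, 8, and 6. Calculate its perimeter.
Perimeter = sum of all sides
Perimeter = 7 + 8 + 6
Perimeter = 21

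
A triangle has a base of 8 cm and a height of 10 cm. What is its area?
Area = (1/2) * base * height
Area = (1/2) * 8 * 10
Area = 40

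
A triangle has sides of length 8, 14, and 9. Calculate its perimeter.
Perimeter = sum of all sides
Perimeter = 8 + 14 + 9
Perimeter = 31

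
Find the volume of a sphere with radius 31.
Volume = (4/3) * pi * r³
Volume = (4/3) * pi * 31³
Volume = (4/3) * pi * 29791
Volume = 124788.25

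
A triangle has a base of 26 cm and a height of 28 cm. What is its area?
Area = (1/2) * base * height
Area = (1/2) * 26 * 28
Area = 364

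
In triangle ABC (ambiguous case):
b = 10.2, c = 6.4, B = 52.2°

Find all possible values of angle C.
sin(C)/c = sin(B)/b  →  sin(C) = c·sin(B)/b = 6.4·sin(52.2°)/10.2 = 0.495784
C₁ = arcsin(0.495784) = 29.72°,  C₂ = 180° - C₁ = 150.28°
Check C₂: A = 180° - 52.2° - 150.28° = -22.48° ≤ 0, rejected
C = 29.72° (one solution)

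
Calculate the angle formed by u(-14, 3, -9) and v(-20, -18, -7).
u·v = 289, |u|² = 286, |v|² = 773
cos θ = 289/√221078 ≈ 0.6146
θ ≈ 52.07°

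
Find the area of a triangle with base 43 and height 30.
Area = (1/2) * base * height
Area = (1/2) * 43 * 30
Area = 645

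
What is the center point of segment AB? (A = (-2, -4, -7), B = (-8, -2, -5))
Midpoint = ((-2-8)/2, (-4-2)/2, (-7-5)/2) = (-5, -3, -6)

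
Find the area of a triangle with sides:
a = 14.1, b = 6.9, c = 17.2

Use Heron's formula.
s = (a+b+c)/2 = (14.1+6.9+17.2)/2 = 19.1
A = √(s(s-a)(s-b)(s-c)) = √(19.1·5·12.2·1.9)
A = √2213.69 = 47.05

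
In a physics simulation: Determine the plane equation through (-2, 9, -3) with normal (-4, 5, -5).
d = n·P = (-4)(-2) + (5)(9) + (-5)(-3) = 68
Plane: -4x + 5y - 5z = 68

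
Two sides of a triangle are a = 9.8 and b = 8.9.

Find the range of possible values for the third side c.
By the triangle inequality: |a - b| < c < a + b
|9.8 - 8.9| < c < 9.8 + 8.9
0.9 < c < 18.7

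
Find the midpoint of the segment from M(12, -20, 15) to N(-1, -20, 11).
Midpoint = ((12-1)/2, (-20-20)/2, (15+11)/2) = (5.5, -20, 13)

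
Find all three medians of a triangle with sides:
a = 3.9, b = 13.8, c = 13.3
Using m_x = ½√(2y² + 2z² - x²):
m_a = ½√(2·13.8² + 2·13.3² - 3.9²) = ½√719.45 = 13.41
m_b = ½√(2·3.9² + 2·13.3² - 13.8²) = ½√193.76 = 6.96
m_c = ½√(2·3.9² + 2·13.8² - 13.3²) = ½√234.41 = 7.655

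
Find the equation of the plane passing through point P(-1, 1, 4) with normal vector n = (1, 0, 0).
d = n·P = (1)(-1) + (0)(1) + (0)(4) = -1
Plane: x = -1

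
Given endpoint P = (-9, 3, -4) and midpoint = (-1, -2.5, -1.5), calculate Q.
Q = (2×(-1) - (-9), 2×(-2.5) - 3, 2×(-1.5) - (-4)) = (7, -8, 1)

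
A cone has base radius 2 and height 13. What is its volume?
Volume = (1/3) * pi * r² * h
Volume = (1/3) * pi * 2² * 13
Volume = (1/3) * pi * 4 * 13
Volume = (1/3) * pi * 52
Volume = 54.45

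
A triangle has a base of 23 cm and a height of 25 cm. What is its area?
Area = (1/2) * base * height
Area = (1/2) * 23 * 25
Area = 287.50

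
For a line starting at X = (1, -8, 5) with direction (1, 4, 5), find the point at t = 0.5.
P(0.5) = (1 + 1(0.5), -8 + 4(0.5), 5 + 5(0.5)) = (1.5, -6, 7.5)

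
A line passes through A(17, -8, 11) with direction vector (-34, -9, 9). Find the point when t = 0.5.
P(0.5) = (17 + (-34)(0.5), -8 + (-9)(0.5), 11 + 9(0.5)) = (0, -12.5, 15.5)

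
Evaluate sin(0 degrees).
sin(0 degrees) = 0
Decimal approximation: 0.0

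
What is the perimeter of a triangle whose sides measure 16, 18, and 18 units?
Perimeter = sum of all sides
Perimeter = 16 + 18 + 18
Perimeter = 52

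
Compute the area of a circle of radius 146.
Area = pi * r²
Area = pi * 146²
Area = pi * 21316
Area = 66966.19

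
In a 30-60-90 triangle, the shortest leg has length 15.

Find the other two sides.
Long leg = 15√3 = 25.98, Hypotenuse = 30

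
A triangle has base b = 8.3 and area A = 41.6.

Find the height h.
A = ½bh  →  h = 2A/b
h = 2·41.6/8.3 = 10.02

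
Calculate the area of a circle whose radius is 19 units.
Area = pi * r²
Area = pi * 19²
Area = pi * 361
Area = 1134.11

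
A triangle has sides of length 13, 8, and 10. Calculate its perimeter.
Perimeter = sum of all sides
Perimeter = 13 + 8 + 10
Perimeter = 31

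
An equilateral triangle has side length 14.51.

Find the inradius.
For an equilateral triangle, r = s/(2√3) where s is the side.
r = 14.51/(2√3) = 14.51/3.464102 = 4.189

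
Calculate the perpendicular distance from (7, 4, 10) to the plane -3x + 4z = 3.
d = |(-3)(7) + 0(4) + 4(10) - (3)| / √((-3)² + 0² + 4²) = 16/√25 = 3.2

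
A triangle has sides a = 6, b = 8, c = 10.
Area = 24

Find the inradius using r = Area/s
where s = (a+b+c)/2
s = (6+8+10)/2 = 12
r = Area/s = 24/12 = 2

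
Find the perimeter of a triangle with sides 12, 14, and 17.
Perimeter = sum of all sides
Perimeter = 12 + 14 + 17
Perimeter = 43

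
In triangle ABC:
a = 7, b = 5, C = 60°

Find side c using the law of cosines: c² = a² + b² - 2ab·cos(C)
c² = 7² + 5² - 2·7·5·cos(60°)
c² = 49 + 25 - 70·0.5000 = 39
c = √39 = 6.245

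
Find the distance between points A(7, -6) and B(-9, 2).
Using the distance formula: d = sqrt((x₂-x₁)² + (y₂-y₁)²)
dx = (-9) - 7 = -16
dy = 2 - (-6) = 8
d = sqrt((-16)² + 8²) = sqrt(256 + 64) = sqrt(320) = 17.89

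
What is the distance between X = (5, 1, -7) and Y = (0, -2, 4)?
d = √[(-5)² + (-3)² + (11)²] = √155 = 12.45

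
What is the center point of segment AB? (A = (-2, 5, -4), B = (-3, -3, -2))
Midpoint = ((-2-3)/2, (5-3)/2, (-4-2)/2) = (-2.5, 1, -3)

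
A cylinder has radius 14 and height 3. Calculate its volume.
Volume = pi * r² * h
Volume = pi * 14² * 3
Volume = pi * 196 * 3
Volume = pi * 588
Volume = 1847.26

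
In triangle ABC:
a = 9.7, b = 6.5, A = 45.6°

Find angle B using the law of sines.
sin(B)/b = sin(A)/a
sin(B) = b·sin(A)/a = 6.5·sin(45.6°)/9.7 = 0.478770
B = arcsin(0.478770) = 28.61°  (b ≤ a, so B ≤ A and the acute solution is unique)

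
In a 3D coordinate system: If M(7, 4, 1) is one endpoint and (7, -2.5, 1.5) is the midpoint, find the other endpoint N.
N = (2×7 - 7, 2×(-2.5) - 4, 2×1.5 - 1) = (7, -9, 2)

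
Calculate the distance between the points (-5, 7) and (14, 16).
Using the distance formula: d = sqrt((x₂-x₁)² + (y₂-y₁)²)
dx = 14 - (-5) = 19
dy = 16 - 7 = 9
d = sqrt(19² + 9²) = sqrt(361 + 81) = sqrt(442) = 21.02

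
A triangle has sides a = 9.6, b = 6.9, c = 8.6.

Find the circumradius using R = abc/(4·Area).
s = (a+b+c)/2 = 12.55
Area = √(s(s-a)(s-b)(s-c)) = √(12.55·2.95·5.65·3.95) = 28.7446
R = abc/(4·Area) = (9.6·6.9·8.6)/(4·28.7446) = 569.664/114.9784 = 4.955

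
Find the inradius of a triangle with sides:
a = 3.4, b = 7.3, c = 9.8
s = (a+b+c)/2 = (3.4+7.3+9.8)/2 = 10.25
Area = √(s(s-a)(s-b)(s-c)) = √(10.25·6.85·2.95·0.45) = 9.65438
r = Area/s = 9.65438/10.25 = 0.9419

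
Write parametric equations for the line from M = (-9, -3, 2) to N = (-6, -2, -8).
Direction vector d = N - M = (3, 1, -10)
x = -9 + 3t, y = -3 + t, z = 2 - 10t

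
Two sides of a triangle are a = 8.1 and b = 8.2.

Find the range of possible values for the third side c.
By the triangle inequality: |a - b| < c < a + b
|8.1 - 8.2| < c < 8.1 + 8.2
0.1 < c < 16.3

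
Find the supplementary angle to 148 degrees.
Supplementary angles sum to 180 degrees.
Other angle = 180 - 148
Other angle = 32 degrees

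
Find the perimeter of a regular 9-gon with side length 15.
Perimeter = number of sides * side length
Perimeter = 9 * 15
Perimeter = 135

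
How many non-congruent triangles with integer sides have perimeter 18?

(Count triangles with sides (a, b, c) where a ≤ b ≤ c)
With a ≤ b ≤ c and a + b + c = 18, the triangle inequality a + b > c gives c < 18/2, so c ≤ 8.
Iterate a from 1 to ⌊p/3⌋ = 6; for each a, b ranges from a to ⌊(p−a)/2⌋ with c = p − a − b, keeping only c ≥ b.
Triples: (2, 8, 8), (3, 7, 8), (4, 6, 8), …
Count = 7 triangles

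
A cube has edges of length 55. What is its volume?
Volume = s³
Volume = 55³
Volume = 166375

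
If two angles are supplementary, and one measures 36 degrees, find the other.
Supplementary angles sum to 180 degrees.
Other angle = 180 - 36
Other angle = 144 degrees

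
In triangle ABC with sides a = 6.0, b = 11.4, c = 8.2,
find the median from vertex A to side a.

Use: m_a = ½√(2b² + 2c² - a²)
m_a = ½√(2·11.4² + 2·8.2² - 6.0²)
m_a = ½√(259.92 + 134.48 - 36) = ½√358.4 = 9.466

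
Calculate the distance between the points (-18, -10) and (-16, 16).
Using the distance formula: d = sqrt((x₂-x₁)² + (y₂-y₁)²)
dx = (-16) - (-18) = 2
dy = 16 - (-10) = 26
d = sqrt(2² + 26²) = sqrt(4 + 676) = sqrt(680) = 26.08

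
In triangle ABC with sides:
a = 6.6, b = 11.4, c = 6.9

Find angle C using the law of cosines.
cos(C) = (a² + b² - c²)/(2ab)
cos(C) = (6.6² + 11.4² - 6.9²)/(2·6.6·11.4) = 125.91/150.48 = 0.836722
C = arccos(0.836722) = 33.2°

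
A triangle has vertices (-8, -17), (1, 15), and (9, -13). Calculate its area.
Using the coordinate formula: Area = (1/2)|x₁(y₂-y₃) + x₂(y₃-y₁) + x₃(y₁-y₂)|
Area = (1/2)|(-8)(15-(-13)) + 1((-13)-(-17)) + 9((-17)-15)|
Area = (1/2)|(-8)*28 + 1*4 + 9*(-32)|
Area = (1/2)|(-224) + 4 + (-288)|
Area = (1/2)*508 = 254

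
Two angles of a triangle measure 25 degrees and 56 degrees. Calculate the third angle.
Sum of angles in a triangle = 180 degrees
Third angle = 180 - 25 - 56
Third angle = 99 degrees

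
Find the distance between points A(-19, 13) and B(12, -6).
Using the distance formula: d = sqrt((x₂-x₁)² + (y₂-y₁)²)
dx = 12 - (-19) = 31
dy = (-6) - 13 = -19
d = sqrt(31² + (-19)²) = sqrt(961 + 361) = sqrt(1322) = 36.36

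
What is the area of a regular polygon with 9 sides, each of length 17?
For a regular 9-gon with side length s = 17:
Apothem a = s / (2*tan(pi/9)) = 17 / (2*tan(pi/9)) ≈ 23.3536
Perimeter P = 9 * 17 = 153
Area = (1/2) * P * a = (1/2) * 153 * 23.3536 = 1786.55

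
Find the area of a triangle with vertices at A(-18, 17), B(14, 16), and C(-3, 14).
Using the coordinate formula: Area = (1/2)|x₁(y₂-y₃) + x₂(y₃-y₁) + x₃(y₁-y₂)|
Area = (1/2)|(-18)(16-14) + 14(14-17) + (-3)(17-16)|
Area = (1/2)|(-18)*2 + 14*(-3) + (-3)*1|
Area = (1/2)|(-36) + (-42) + (-3)|
Area = (1/2)*81 = 40.50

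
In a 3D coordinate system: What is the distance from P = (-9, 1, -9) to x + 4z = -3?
d = |1(-9) + 0(1) + 4(-9) - (-3)| / √(1² + 0² + 4²) = 42/√17 = 10.19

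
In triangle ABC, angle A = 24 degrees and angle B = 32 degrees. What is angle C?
Sum of angles in a triangle = 180 degrees
Third angle = 180 - 24 - 32
Third angle = 124 degrees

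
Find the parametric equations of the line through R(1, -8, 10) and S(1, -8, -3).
Direction vector d = S - R = (0, 0, -13)
x = 1, y = -8, z = 10 - 13t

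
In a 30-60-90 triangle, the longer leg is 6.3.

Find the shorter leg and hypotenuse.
In a 30-60-90 triangle, sides are in ratio 1 : √3 : 2.
Long leg = short leg·√3  →  short leg = 6.3/√3 = 3.637
Hypotenuse = 2·(short leg) = 2·6.3/√3 = 7.275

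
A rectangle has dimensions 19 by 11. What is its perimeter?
Perimeter = 2 * (length + width)
Perimeter = 2 * (19 + 11)
Perimeter = 2 * 30
Perimeter = 60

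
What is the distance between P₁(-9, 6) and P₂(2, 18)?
Using the distance formula: d = sqrt((x₂-x₁)² + (y₂-y₁)²)
dx = 2 - (-9) = 11
dy = 18 - 6 = 12
d = sqrt(11² + 12²) = sqrt(121 + 144) = sqrt(265) = 16.28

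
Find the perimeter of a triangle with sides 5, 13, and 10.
Perimeter = sum of all sides
Perimeter = 5 + 13 + 10
Perimeter = 28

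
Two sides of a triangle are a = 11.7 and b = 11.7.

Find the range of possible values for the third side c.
By the triangle inequality: |a - b| < c < a + b
|11.7 - 11.7| < c < 11.7 + 11.7
0 < c < 23.4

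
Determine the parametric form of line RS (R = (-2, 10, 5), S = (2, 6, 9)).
Direction vector d = S - R = (4, -4, 4)
x = -2 + 4t, y = 10 - 4t, z = 5 + 4t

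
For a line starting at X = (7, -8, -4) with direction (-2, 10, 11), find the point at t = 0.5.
P(0.5) = (7 + (-2)(0.5), -8 + 10(0.5), -4 + 11(0.5)) = (6, -3, 1.5)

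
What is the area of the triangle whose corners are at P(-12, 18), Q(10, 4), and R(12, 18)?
Using the coordinate formula: Area = (1/2)|x₁(y₂-y₃) + x₂(y₃-y₁) + x₃(y₁-y₂)|
Area = (1/2)|(-12)(4-18) + 10(18-18) + 12(18-4)|
Area = (1/2)|(-12)*(-14) + 10*0 + 12*14|
Area = (1/2)|168 + 0 + 168|
Area = (1/2)*336 = 168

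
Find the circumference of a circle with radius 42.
Circumference = 2 * pi * r
Circumference = 2 * pi * 42
Circumference = 263.89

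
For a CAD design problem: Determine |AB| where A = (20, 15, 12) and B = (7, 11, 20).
d = √[(-13)² + (-4)² + (8)²] = √249 = 15.78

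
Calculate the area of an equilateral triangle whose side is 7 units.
Area = (sqrt(3)/4) * s²
Area = (sqrt(3)/4) * 7²
Area = (sqrt(3)/4) * 49
Area = 21.22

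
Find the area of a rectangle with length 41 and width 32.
Area = length * width
Area = 41 * 32
Area = 1312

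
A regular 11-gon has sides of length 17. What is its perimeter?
Perimeter = number of sides * side length
Perimeter = 11 * 17
Perimeter = 187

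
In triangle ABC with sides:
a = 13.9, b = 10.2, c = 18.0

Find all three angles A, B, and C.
By the law of cosines:
cos(A) = (b² + c² - a²)/(2bc) = 0.639515  →  A = 50.24°
cos(B) = (a² + c² - b²)/(2ac) = 0.825679  →  B = 34.34°
cos(C) = (a² + b² - c²)/(2ab) = -0.094336  →  C = 95.41°
Check: A + B + C = 180.0° ✓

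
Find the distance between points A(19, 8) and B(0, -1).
Using the distance formula: d = sqrt((x₂-x₁)² + (y₂-y₁)²)
dx = 0 - 19 = -19
dy = (-1) - 8 = -9
d = sqrt((-19)² + (-9)²) = sqrt(361 + 81) = sqrt(442) = 21.02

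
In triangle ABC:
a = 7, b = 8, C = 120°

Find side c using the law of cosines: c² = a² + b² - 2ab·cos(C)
c² = 7² + 8² - 2·7·8·cos(120°)
c² = 49 + 64 - 112·-0.5000 = 169
c = √169 = 13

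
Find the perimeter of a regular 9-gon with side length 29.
Perimeter = number of sides * side length
Perimeter = 9 * 29
Perimeter = 261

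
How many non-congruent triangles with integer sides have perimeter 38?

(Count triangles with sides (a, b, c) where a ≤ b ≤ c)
With a ≤ b ≤ c and a + b + c = 38, the triangle inequality a + b > c gives c < 38/2, so c ≤ 18.
Iterate a from 1 to ⌊p/3⌋ = 12; for each a, b ranges from a to ⌊(p−a)/2⌋ with c = p − a − b, keeping only c ≥ b.
Triples: (2, 18, 18), (3, 17, 18), (4, 16, 18), …
Count = 30 triangles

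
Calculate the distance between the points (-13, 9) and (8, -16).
Using the distance formula: d = sqrt((x₂-x₁)² + (y₂-y₁)²)
dx = 8 - (-13) = 21
dy = (-16) - 9 = -25
d = sqrt(21² + (-25)²) = sqrt(441 + 625) = sqrt(1066) = 32.65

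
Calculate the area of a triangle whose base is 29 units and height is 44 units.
Area = (1/2) * base * height
Area = (1/2) * 29 * 44
Area = 638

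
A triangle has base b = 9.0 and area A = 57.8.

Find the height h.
A = ½bh  →  h = 2A/b
h = 2·57.8/9.0 = 12.84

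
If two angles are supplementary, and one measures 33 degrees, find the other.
Supplementary angles sum to 180 degrees.
Other angle = 180 - 33
Other angle = 147 degrees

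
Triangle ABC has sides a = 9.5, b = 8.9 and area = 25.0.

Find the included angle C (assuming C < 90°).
Area = ½ab·sin(C)  →  sin(C) = 2·Area/(ab)
sin(C) = 2·25.0/(9.5·8.9) = 0.591366
C = arcsin(0.591366) = 36.25°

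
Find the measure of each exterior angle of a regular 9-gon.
Exterior angle of a regular n-gon = 360/n
Exterior angle = 360/9
Exterior angle = 40 degrees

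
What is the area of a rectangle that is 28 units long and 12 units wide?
Area = length * width
Area = 28 * 12
Area = 336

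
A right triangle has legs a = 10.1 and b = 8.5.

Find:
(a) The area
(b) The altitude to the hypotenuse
(a) Area = ½ab = ½·10.1·8.5 = 42.925
(b) Hypotenuse c = √(10.1² + 8.5²) = √174.26 = 13.2008
    Area = ½·c·h_c  →  h_c = 2·Area/c = 2·42.925/13.2008 = 6.503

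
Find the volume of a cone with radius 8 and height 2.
Volume = (1/3) * pi * r² * h
Volume = (1/3) * pi * 8² * 2
Volume = (1/3) * pi * 64 * 2
Volume = (1/3) * pi * 128
Volume = 134.04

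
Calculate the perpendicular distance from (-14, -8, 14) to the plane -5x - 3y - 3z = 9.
d = |(-5)(-14) + (-3)(-8) + (-3)(14) - (9)| / √((-5)² + (-3)² + (-3)²) = 43/√43 = 6.557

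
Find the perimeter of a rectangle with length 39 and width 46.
Perimeter = 2 * (length + width)
Perimeter = 2 * (39 + 46)
Perimeter = 2 * 85
Perimeter = 170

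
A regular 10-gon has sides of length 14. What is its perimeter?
Perimeter = number of sides * side length
Perimeter = 10 * 14
Perimeter = 140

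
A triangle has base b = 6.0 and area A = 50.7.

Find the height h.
A = ½bh  →  h = 2A/b
h = 2·50.7/6.0 = 16.9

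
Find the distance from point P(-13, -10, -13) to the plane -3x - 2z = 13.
d = |(-3)(-13) + 0(-10) + (-2)(-13) - (13)| / √((-3)² + 0² + (-2)²) = 52/√13 = 14.42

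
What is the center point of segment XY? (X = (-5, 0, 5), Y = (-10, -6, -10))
Midpoint = ((-5-10)/2, (0-6)/2, (5-10)/2) = (-7.5, -3, -2.5)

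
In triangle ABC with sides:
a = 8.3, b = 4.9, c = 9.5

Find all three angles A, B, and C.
By the law of cosines:
cos(A) = (b² + c² - a²)/(2bc) = 0.487325  →  A = 60.84°
cos(B) = (a² + c² - b²)/(2ac) = 0.856880  →  B = 31.03°
cos(C) = (a² + b² - c²)/(2ab) = 0.032579  →  C = 88.13°
Check: A + B + C = 180.0° ✓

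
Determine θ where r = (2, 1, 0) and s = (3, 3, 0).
r·s = 9, |r|² = 5, |s|² = 18
cos θ = 9/√90 ≈ 0.9487
θ ≈ 18.43°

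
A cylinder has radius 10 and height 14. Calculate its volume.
Volume = pi * r² * h
Volume = pi * 10² * 14
Volume = pi * 100 * 14
Volume = pi * 1400
Volume = 4398.23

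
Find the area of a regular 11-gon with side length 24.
For a regular 11-gon with side length s = 24:
Apothem a = s / (2*tan(pi/11)) = 24 / (2*tan(pi/11)) ≈ 40.86825
Perimeter P = 11 * 24 = 264
Area = (1/2) * P * a = (1/2) * 264 * 40.86825 = 5394.61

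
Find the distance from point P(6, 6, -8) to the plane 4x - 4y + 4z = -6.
d = |4(6) + (-4)(6) + 4(-8) - (-6)| / √(4² + (-4)² + 4²) = 26/√48 = 3.753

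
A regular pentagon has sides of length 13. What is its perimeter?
Perimeter = number of sides * side length
Perimeter = 5 * 13
Perimeter = 65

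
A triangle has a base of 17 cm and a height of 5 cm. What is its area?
Area = (1/2) * base * height
Area = (1/2) * 17 * 5
Area = 42.50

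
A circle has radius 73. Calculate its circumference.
Circumference = 2 * pi * r
Circumference = 2 * pi * 73
Circumference = 458.67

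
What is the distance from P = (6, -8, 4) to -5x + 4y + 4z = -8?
d = |(-5)(6) + 4(-8) + 4(4) - (-8)| / √((-5)² + 4² + 4²) = 38/√57 = 5.033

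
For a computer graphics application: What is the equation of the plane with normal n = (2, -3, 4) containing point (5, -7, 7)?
d = n·P = (2)(5) + (-3)(-7) + (4)(7) = 59
Plane: 2x - 3y + 4z = 59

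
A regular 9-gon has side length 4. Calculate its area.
For a regular 9-gon with side length s = 4:
Apothem a = s / (2*tan(pi/9)) = 4 / (2*tan(pi/9)) ≈ 5.495
Perimeter P = 9 * 4 = 36
Area = (1/2) * P * a = (1/2) * 36 * 5.495 = 98.91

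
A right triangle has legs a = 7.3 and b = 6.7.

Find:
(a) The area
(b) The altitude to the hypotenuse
(a) Area = ½ab = ½·7.3·6.7 = 24.455
(b) Hypotenuse c = √(7.3² + 6.7²) = √98.18 = 9.90858
    Area = ½·c·h_c  →  h_c = 2·Area/c = 2·24.455/9.90858 = 4.936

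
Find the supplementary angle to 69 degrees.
Supplementary angles sum to 180 degrees.
Other angle = 180 - 69
Other angle = 111 degrees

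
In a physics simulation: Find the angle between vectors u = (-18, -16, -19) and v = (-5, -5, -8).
u·v = 322, |u|² = 941, |v|² = 114
cos θ = 322/√107274 ≈ 0.9831
θ ≈ 10.54°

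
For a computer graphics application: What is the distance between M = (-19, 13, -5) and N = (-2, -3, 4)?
d = √[(17)² + (-16)² + (9)²] = √626 = 25.02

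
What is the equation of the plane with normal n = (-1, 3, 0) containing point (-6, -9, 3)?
d = n·P = (-1)(-6) + (3)(-9) + (0)(3) = -21
Plane: -x + 3y = -21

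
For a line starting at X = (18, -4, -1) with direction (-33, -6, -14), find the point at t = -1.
P(-1) = (18 + (-33)(-1), -4 + (-6)(-1), -1 + (-14)(-1)) = (51, 2, 13)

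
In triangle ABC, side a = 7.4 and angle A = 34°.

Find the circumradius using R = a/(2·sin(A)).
R = a/(2·sin(A)) = 7.4/(2·sin(34°))
R = 7.4/(2·0.559193) = 7.4/1.118386 = 6.617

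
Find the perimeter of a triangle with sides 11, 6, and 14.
Perimeter = sum of all sides
Perimeter = 11 + 6 + 14
Perimeter = 31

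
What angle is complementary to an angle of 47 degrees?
Complementary angles sum to 90 degrees.
Other angle = 90 - 47
Other angle = 43 degrees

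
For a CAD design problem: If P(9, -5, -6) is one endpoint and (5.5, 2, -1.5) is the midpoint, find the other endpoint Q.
Q = (2×5.5 - 9, 2×2 - (-5), 2×(-1.5) - (-6)) = (2, 9, 3)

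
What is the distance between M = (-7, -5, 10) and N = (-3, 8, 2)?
d = √[(4)² + (13)² + (-8)²] = √249 = 15.78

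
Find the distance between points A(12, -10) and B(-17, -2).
Using the distance formula: d = sqrt((x₂-x₁)² + (y₂-y₁)²)
dx = (-17) - 12 = -29
dy = (-2) - (-10) = 8
d = sqrt((-29)² + 8²) = sqrt(841 + 64) = sqrt(905) = 30.08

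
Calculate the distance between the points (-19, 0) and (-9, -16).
Using the distance formula: d = sqrt((x₂-x₁)² + (y₂-y₁)²)
dx = (-9) - (-19) = 10
dy = (-16) - 0 = -16
d = sqrt(10² + (-16)²) = sqrt(100 + 256) = sqrt(356) = 18.87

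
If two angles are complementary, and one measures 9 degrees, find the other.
Complementary angles sum to 90 degrees.
Other angle = 90 - 9
Other angle = 81 degrees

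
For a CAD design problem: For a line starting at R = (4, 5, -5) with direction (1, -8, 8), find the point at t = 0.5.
P(0.5) = (4 + 1(0.5), 5 + (-8)(0.5), -5 + 8(0.5)) = (4.5, 1, -1)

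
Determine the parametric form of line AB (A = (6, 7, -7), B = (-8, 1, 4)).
Direction vector d = B - A = (-14, -6, 11)
x = 6 - 14t, y = 7 - 6t, z = -7 + 11t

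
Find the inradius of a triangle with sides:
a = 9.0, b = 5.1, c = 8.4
s = (a+b+c)/2 = (9.0+5.1+8.4)/2 = 11.25
Area = √(s(s-a)(s-b)(s-c)) = √(11.25·2.25·6.15·2.85) = 21.0634
r = Area/s = 21.0634/11.25 = 1.872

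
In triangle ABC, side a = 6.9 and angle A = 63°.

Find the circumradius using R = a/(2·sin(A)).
R = a/(2·sin(A)) = 6.9/(2·sin(63°))
R = 6.9/(2·0.891007) = 6.9/1.782013 = 3.872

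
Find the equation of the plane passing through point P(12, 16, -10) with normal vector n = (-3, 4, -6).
d = n·P = (-3)(12) + (4)(16) + (-6)(-10) = 88
Plane: -3x + 4y - 6z = 88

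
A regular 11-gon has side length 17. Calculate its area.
For a regular 11-gon with side length s = 17:
Apothem a = s / (2*tan(pi/11)) = 17 / (2*tan(pi/11)) ≈ 28.9483
Perimeter P = 11 * 17 = 187
Area = (1/2) * P * a = (1/2) * 187 * 28.9483 = 2706.67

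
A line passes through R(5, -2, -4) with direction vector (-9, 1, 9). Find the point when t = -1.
P(-1) = (5 + (-9)(-1), -2 + 1(-1), -4 + 9(-1)) = (14, -3, -13)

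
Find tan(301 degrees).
tan(301 degrees) = -1.6643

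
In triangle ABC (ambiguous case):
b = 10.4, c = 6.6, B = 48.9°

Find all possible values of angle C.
sin(C)/c = sin(B)/b  →  sin(C) = c·sin(B)/b = 6.6·sin(48.9°)/10.4 = 0.478223
C₁ = arcsin(0.478223) = 28.57°,  C₂ = 180° - C₁ = 151.43°
Check C₂: A = 180° - 48.9° - 151.43° = -20.33° ≤ 0, rejected
C = 28.57° (one solution)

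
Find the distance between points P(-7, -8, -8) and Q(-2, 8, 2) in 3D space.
d = √[(5)² + (16)² + (10)²] = √381 = 19.52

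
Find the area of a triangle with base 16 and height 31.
Area = (1/2) * base * height
Area = (1/2) * 16 * 31
Area = 248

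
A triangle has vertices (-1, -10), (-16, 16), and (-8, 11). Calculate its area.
Using the coordinate formula: Area = (1/2)|x₁(y₂-y₃) + x₂(y₃-y₁) + x₃(y₁-y₂)|
Area = (1/2)|(-1)(16-11) + (-16)(11-(-10)) + (-8)((-10)-16)|
Area = (1/2)|(-1)*5 + (-16)*21 + (-8)*(-26)|
Area = (1/2)|(-5) + (-336) + 208|
Area = (1/2)*133 = 66.50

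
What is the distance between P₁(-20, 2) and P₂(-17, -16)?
Using the distance formula: d = sqrt((x₂-x₁)² + (y₂-y₁)²)
dx = (-17) - (-20) = 3
dy = (-16) - 2 = -18
d = sqrt(3² + (-18)²) = sqrt(9 + 324) = sqrt(333) = 18.25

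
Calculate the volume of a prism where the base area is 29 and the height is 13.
Volume = base area * height
Volume = 29 * 13
Volume = 377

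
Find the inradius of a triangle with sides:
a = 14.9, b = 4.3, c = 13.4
s = (a+b+c)/2 = (14.9+4.3+13.4)/2 = 16.3
Area = √(s(s-a)(s-b)(s-c)) = √(16.3·1.4·12·2.9) = 28.1804
r = Area/s = 28.1804/16.3 = 1.729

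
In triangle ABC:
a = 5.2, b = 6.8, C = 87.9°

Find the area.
Using A = ½ab·sin(C):
A = ½·5.2·6.8·sin(87.9°) = ½·35.36·0.999328 = 17.67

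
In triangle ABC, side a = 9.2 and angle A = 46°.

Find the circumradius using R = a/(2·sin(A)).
R = a/(2·sin(A)) = 9.2/(2·sin(46°))
R = 9.2/(2·0.719340) = 9.2/1.438680 = 6.395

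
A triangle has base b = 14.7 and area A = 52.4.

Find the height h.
A = ½bh  →  h = 2A/b
h = 2·52.4/14.7 = 7.129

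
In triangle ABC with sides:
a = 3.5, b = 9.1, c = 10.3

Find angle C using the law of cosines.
cos(C) = (a² + b² - c²)/(2ab)
cos(C) = (3.5² + 9.1² - 10.3²)/(2·3.5·9.1) = -11.03/63.7 = -0.173155
C = arccos(-0.173155) = 99.97°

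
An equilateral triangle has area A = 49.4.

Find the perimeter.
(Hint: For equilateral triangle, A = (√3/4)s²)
A = (√3/4)s²  →  s² = 4A/√3 = 4·49.4/√3 = 114.084
s = 10.681
Perimeter = 3s = 32.04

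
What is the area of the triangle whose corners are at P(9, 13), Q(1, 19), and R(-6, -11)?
Using the coordinate formula: Area = (1/2)|x₁(y₂-y₃) + x₂(y₃-y₁) + x₃(y₁-y₂)|
Area = (1/2)|9(19-(-11)) + 1((-11)-13) + (-6)(13-19)|
Area = (1/2)|9*30 + 1*(-24) + (-6)*(-6)|
Area = (1/2)|270 + (-24) + 36|
Area = (1/2)*282 = 141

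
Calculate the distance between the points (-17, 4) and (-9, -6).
Using the distance formula: d = sqrt((x₂-x₁)² + (y₂-y₁)²)
dx = (-9) - (-17) = 8
dy = (-6) - 4 = -10
d = sqrt(8² + (-10)²) = sqrt(64 + 100) = sqrt(164) = 12.81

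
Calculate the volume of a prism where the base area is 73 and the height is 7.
Volume = base area * height
Volume = 73 * 7
Volume = 511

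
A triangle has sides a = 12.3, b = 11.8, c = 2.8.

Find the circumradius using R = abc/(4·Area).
s = (a+b+c)/2 = 13.45
Area = √(s(s-a)(s-b)(s-c)) = √(13.45·1.15·1.65·10.65) = 16.4864
R = abc/(4·Area) = (12.3·11.8·2.8)/(4·16.4864) = 406.392/65.9456 = 6.163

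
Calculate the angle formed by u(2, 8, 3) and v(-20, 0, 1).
u·v = -37, |u|² = 77, |v|² = 401
cos θ = -37/√30877 ≈ -0.2106
θ ≈ 102.2°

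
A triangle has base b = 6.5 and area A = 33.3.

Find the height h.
A = ½bh  →  h = 2A/b
h = 2·33.3/6.5 = 10.25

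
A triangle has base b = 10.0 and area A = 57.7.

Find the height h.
A = ½bh  →  h = 2A/b
h = 2·57.7/10.0 = 11.54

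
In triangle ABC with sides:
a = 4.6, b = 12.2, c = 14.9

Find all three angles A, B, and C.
By the law of cosines:
cos(A) = (b² + c² - a²)/(2bc) = 0.961849  →  A = 15.88°
cos(B) = (a² + c² - b²)/(2ac) = 0.688138  →  B = 46.52°
cos(C) = (a² + b² - c²)/(2ab) = -0.463382  →  C = 117.6°
Check: A + B + C = 180.0° ✓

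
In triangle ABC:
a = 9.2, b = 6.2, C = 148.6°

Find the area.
Using A = ½ab·sin(C):
A = ½·9.2·6.2·sin(148.6°) = ½·57.04·0.521010 = 14.86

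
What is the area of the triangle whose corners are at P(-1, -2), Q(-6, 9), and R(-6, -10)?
Using the coordinate formula: Area = (1/2)|x₁(y₂-y₃) + x₂(y₃-y₁) + x₃(y₁-y₂)|
Area = (1/2)|(-1)(9-(-10)) + (-6)((-10)-(-2)) + (-6)((-2)-9)|
Area = (1/2)|(-1)*19 + (-6)*(-8) + (-6)*(-11)|
Area = (1/2)|(-19) + 48 + 66|
Area = (1/2)*95 = 47.50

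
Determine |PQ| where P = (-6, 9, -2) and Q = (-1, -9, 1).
d = √[(5)² + (-18)² + (3)²] = √358 = 18.92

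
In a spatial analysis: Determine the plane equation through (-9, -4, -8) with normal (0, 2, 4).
d = n·P = (0)(-9) + (2)(-4) + (4)(-8) = -40
Plane: 2y + 4z = -40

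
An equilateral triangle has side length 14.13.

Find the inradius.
For an equilateral triangle, r = s/(2√3) where s is the side.
r = 14.13/(2√3) = 14.13/3.464102 = 4.079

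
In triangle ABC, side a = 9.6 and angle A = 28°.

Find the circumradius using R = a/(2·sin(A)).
R = a/(2·sin(A)) = 9.6/(2·sin(28°))
R = 9.6/(2·0.469472) = 9.6/0.938943 = 10.22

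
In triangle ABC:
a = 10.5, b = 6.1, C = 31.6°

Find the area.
Using A = ½ab·sin(C):
A = ½·10.5·6.1·sin(31.6°) = ½·64.05·0.523986 = 16.78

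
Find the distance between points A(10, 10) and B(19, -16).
Using the distance formula: d = sqrt((x₂-x₁)² + (y₂-y₁)²)
dx = 19 - 10 = 9
dy = (-16) - 10 = -26
d = sqrt(9² + (-26)²) = sqrt(81 + 676) = sqrt(757) = 27.51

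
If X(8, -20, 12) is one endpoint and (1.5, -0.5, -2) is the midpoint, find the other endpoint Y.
Y = (2×1.5 - 8, 2×(-0.5) - (-20), 2×(-2) - 12) = (-5, 19, -16)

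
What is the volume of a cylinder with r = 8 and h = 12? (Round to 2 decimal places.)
Volume = pi * r² * h
Volume = pi * 8² * 12
Volume = pi * 64 * 12
Volume = pi * 768
Volume = 2412.74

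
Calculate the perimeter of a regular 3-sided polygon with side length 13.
Perimeter = number of sides * side length
Perimeter = 3 * 13
Perimeter = 39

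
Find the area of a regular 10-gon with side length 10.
For a regular 10-gon with side length s = 10:
Apothem a = s / (2*tan(pi/10)) = 10 / (2*tan(pi/10)) ≈ 15.3884
Perimeter P = 10 * 10 = 100
Area = (1/2) * P * a = (1/2) * 100 * 15.3884 = 769.42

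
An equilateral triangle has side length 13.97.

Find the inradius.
For an equilateral triangle, r = s/(2√3) where s is the side.
r = 13.97/(2√3) = 13.97/3.464102 = 4.033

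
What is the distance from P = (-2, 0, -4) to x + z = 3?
d = |1(-2) + 0(0) + 1(-4) - (3)| / √(1² + 0² + 1²) = 9/√2 = 6.364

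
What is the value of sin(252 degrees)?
sin(252 degrees) = -0.9511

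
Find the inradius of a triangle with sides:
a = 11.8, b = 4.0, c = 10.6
s = (a+b+c)/2 = (11.8+4.0+10.6)/2 = 13.2
Area = √(s(s-a)(s-b)(s-c)) = √(13.2·1.4·9.2·2.6) = 21.0248
r = Area/s = 21.0248/13.2 = 1.593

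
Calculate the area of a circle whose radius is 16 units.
Area = pi * r²
Area = pi * 16²
Area = pi * 256
Area = 804.25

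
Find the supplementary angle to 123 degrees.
Supplementary angles sum to 180 degrees.
Other angle = 180 - 123
Other angle = 57 degrees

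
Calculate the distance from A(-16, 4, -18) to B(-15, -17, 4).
d = √[(1)² + (-21)² + (22)²] = √926 = 30.43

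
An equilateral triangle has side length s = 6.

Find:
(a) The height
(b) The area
(a) Height h = s·√3/2 = 6·√3/2 = 5.196
(b) Area = (√3/4)·s² = (√3/4)·6² = (√3/4)·36 = 15.59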